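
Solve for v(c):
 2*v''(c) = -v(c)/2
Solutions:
 v(c) = C1*sin(c/2) + C2*cos(c/2)


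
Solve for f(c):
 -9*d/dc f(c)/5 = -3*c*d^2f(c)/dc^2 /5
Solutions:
 f(c) = C1 + C2*c^4


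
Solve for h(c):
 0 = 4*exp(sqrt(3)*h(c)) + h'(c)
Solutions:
 h(c) = sqrt(3)*(2*log(1/(C1 + 4*c)) - log(3))/6


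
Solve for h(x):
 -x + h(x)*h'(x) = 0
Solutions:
 h(x) = -sqrt(C1 + x^2)
 h(x) = sqrt(C1 + x^2)


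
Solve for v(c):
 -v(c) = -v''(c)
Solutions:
 v(c) = C1*exp(-c) + C2*exp(c)


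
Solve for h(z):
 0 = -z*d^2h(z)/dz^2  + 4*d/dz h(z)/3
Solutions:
 h(z) = C1 + C2*z^(7/3)


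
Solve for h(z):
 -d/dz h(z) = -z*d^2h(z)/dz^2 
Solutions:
 h(z) = C1 + C2*z^2


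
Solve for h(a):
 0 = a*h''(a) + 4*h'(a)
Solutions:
 h(a) = C1 + C2/a^3


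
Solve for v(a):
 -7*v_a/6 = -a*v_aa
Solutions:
 v(a) = C1 + C2*a^(13/6)


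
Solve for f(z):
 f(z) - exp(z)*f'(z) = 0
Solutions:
 f(z) = C1*exp(-exp(-z))


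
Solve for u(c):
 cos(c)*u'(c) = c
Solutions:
 u(c) = C1 + Integral(c/cos(c), c)


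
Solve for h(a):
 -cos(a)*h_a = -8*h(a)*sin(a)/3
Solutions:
 h(a) = C1/cos(a)^(8/3)


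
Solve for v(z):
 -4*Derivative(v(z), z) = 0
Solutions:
 v(z) = C1


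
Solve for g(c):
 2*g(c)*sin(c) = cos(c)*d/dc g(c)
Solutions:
 g(c) = C1/cos(c)^2


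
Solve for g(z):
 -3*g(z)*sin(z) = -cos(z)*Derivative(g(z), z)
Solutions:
 g(z) = C1/cos(z)^3


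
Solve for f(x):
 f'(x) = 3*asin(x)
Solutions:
 f(x) = C1 + 3*x*asin(x) + 3*sqrt(1 - x^2)


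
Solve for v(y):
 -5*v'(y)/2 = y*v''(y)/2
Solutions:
 v(y) = C1 + C2/y^4


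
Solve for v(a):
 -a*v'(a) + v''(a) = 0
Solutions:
 v(a) = C1 + C2*erfi(sqrt(2)*a/2)


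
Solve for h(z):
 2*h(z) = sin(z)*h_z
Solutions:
 h(z) = C1*(cos(z) - 1)/(cos(z) + 1)


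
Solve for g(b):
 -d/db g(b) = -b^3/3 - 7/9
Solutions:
 g(b) = C1 + b^4/12 + 7*b/9


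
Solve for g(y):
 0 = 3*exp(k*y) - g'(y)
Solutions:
 g(y) = C1 + 3*exp(k*y)/k


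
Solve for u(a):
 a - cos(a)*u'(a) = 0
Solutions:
 u(a) = C1 + Integral(a/cos(a), a)


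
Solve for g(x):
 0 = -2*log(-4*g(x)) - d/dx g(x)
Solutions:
 Integral(1/(log(-_y) + 2*log(2)), (_y, g(x)))/2 = C1 - x


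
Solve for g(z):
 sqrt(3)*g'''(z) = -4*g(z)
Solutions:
 g(z) = C3*exp(-2^(2/3)*3^(5/6)*z/3) + (C1*sin(2^(2/3)*3^(1/3)*z/2) + C2*cos(2^(2/3)*3^(1/3)*z/2))*exp(2^(2/3)*3^(5/6)*z/6)


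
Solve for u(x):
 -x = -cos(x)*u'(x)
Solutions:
 u(x) = C1 + Integral(x/cos(x), x)


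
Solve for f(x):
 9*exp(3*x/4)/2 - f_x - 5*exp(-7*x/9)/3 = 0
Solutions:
 f(x) = C1 + 6*exp(3*x/4) + 15*exp(-7*x/9)/7


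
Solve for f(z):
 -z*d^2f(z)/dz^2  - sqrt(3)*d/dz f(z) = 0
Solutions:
 f(z) = C1 + C2*z^(1 - sqrt(3))


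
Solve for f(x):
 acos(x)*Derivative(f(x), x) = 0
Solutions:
 f(x) = C1


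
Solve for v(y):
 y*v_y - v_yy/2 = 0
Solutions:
 v(y) = C1 + C2*erfi(y)


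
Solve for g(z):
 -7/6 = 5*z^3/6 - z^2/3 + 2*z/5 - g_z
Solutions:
 g(z) = C1 + 5*z^4/24 - z^3/9 + z^2/5 + 7*z/6


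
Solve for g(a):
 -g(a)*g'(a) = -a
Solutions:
 g(a) = -sqrt(C1 + a^2)
 g(a) = sqrt(C1 + a^2)


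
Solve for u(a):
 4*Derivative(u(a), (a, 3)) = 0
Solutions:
 u(a) = C1 + C2*a + C3*a^2


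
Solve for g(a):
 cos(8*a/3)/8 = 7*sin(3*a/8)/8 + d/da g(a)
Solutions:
 g(a) = C1 + 3*sin(8*a/3)/64 + 7*cos(3*a/8)/3


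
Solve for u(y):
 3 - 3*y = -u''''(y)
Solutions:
 u(y) = C1 + C2*y + C3*y^2 + C4*y^3 + y^5/40 - y^4/8


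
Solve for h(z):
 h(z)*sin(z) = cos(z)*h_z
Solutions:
 h(z) = C1/cos(z)


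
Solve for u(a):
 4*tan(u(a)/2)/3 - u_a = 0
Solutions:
 u(a) = -2*asin(C1*exp(2*a/3)) + 2*pi
 u(a) = 2*asin(C1*exp(2*a/3))


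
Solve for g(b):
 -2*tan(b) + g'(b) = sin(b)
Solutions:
 g(b) = C1 - 2*log(cos(b)) - cos(b)


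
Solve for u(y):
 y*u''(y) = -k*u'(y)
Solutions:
 u(y) = C1 + y^(1 - re(k))*(C2*sin(log(y)*Abs(im(k))) + C3*cos(log(y)*im(k)))


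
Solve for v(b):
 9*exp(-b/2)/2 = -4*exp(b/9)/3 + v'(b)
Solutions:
 v(b) = C1 + 12*exp(b/9) - 9*exp(-b/2)


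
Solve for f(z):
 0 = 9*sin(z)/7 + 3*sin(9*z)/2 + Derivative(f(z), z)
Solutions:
 f(z) = C1 + 9*cos(z)/7 + cos(9*z)/6


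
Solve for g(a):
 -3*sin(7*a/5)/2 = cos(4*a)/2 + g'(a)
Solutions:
 g(a) = C1 - sin(4*a)/8 + 15*cos(7*a/5)/14


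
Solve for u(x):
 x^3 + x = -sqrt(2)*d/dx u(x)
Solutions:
 u(x) = C1 - sqrt(2)*x^4/8 - sqrt(2)*x^2/4


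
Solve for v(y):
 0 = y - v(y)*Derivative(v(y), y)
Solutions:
 v(y) = -sqrt(C1 + y^2)
 v(y) = sqrt(C1 + y^2)


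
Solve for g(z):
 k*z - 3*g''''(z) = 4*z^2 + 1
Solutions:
 g(z) = C1 + C2*z + C3*z^2 + C4*z^3 + k*z^5/360 - z^6/270 - z^4/72


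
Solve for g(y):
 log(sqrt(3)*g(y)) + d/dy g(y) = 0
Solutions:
 2*Integral(1/(2*log(_y) + log(3)), (_y, g(y))) = C1 - y


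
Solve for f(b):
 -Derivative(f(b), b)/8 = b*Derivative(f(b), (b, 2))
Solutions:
 f(b) = C1 + C2*b^(7/8)


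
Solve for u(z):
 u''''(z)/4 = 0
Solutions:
 u(z) = C1 + C2*z + C3*z^2 + C4*z^3


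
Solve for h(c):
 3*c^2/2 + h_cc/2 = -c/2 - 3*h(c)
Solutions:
 h(c) = C1*sin(sqrt(6)*c) + C2*cos(sqrt(6)*c) - c^2/2 - c/6 + 1/6


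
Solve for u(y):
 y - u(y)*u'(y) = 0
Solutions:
 u(y) = -sqrt(C1 + y^2)
 u(y) = sqrt(C1 + y^2)


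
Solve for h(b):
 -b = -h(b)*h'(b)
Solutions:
 h(b) = -sqrt(C1 + b^2)
 h(b) = sqrt(C1 + b^2)


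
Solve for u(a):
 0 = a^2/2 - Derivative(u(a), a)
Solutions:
 u(a) = C1 + a^3/6


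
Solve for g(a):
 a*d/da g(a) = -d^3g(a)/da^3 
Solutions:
 g(a) = C1 + Integral(C2*airyai(-a) + C3*airybi(-a), a)


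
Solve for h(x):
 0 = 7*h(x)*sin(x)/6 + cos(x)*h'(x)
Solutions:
 h(x) = C1*cos(x)^(7/6)


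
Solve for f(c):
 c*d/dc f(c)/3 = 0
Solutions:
 f(c) = C1


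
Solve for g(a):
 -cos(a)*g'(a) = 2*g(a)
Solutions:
 g(a) = C1*(sin(a) - 1)/(sin(a) + 1)


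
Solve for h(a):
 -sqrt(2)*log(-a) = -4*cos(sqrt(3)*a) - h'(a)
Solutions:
 h(a) = C1 + sqrt(2)*a*(log(-a) - 1) - 4*sqrt(3)*sin(sqrt(3)*a)/3


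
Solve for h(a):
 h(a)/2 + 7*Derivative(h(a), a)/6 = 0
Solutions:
 h(a) = C1*exp(-3*a/7)


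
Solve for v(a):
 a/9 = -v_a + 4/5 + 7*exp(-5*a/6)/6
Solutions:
 v(a) = C1 - a^2/18 + 4*a/5 - 7*exp(-5*a/6)/5


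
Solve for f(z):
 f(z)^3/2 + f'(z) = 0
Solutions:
 f(z) = -sqrt(-1/(C1 - z))
 f(z) = sqrt(-1/(C1 - z))


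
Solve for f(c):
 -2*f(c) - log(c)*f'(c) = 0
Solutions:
 f(c) = C1*exp(-2*li(c))


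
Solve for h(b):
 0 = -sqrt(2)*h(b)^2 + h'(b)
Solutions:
 h(b) = -1/(C1 + sqrt(2)*b)


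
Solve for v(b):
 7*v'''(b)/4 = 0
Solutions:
 v(b) = C1 + C2*b + C3*b^2


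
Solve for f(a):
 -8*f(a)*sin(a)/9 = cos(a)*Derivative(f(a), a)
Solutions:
 f(a) = C1*cos(a)^(8/9)


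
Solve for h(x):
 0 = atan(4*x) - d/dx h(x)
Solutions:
 h(x) = C1 + x*atan(4*x) - log(16*x^2 + 1)/8


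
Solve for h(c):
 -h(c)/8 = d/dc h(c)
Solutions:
 h(c) = C1*exp(-c/8)


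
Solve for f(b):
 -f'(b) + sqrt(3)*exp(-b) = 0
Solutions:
 f(b) = C1 - sqrt(3)*exp(-b)


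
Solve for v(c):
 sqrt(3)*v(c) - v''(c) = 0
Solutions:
 v(c) = C1*exp(-3^(1/4)*c) + C2*exp(3^(1/4)*c)


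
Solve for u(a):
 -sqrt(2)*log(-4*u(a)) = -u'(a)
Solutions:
 -sqrt(2)*Integral(1/(log(-_y) + 2*log(2)), (_y, u(a)))/2 = C1 - a


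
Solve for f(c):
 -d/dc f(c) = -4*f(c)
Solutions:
 f(c) = C1*exp(4*c)


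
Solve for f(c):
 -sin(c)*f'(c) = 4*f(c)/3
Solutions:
 f(c) = C1*(cos(c) + 1)^(2/3)/(cos(c) - 1)^(2/3)


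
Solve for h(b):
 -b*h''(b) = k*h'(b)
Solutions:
 h(b) = C1 + b^(1 - re(k))*(C2*sin(log(b)*Abs(im(k))) + C3*cos(log(b)*im(k)))


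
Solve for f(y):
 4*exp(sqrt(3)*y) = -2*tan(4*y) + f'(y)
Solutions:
 f(y) = C1 + 4*sqrt(3)*exp(sqrt(3)*y)/3 - log(cos(4*y))/2


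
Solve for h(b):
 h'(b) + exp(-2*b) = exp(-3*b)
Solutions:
 h(b) = C1 + exp(-2*b)/2 - exp(-3*b)/3


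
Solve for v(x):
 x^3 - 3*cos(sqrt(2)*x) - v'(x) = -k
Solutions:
 v(x) = C1 + k*x + x^4/4 - 3*sqrt(2)*sin(sqrt(2)*x)/2


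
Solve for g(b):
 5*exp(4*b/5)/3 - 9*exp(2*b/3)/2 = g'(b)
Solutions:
 g(b) = C1 + 25*exp(4*b/5)/12 - 27*exp(2*b/3)/4


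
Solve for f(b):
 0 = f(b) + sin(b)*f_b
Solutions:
 f(b) = C1*sqrt(cos(b) + 1)/sqrt(cos(b) - 1)


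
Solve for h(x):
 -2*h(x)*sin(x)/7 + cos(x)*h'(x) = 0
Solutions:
 h(x) = C1/cos(x)^(2/7)


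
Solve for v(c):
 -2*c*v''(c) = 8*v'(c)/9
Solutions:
 v(c) = C1 + C2*c^(5/9)


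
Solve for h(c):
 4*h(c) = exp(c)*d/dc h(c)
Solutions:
 h(c) = C1*exp(-4*exp(-c))


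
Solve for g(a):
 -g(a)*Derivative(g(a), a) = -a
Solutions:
 g(a) = -sqrt(C1 + a^2)
 g(a) = sqrt(C1 + a^2)


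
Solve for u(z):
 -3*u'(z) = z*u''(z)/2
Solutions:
 u(z) = C1 + C2/z^5


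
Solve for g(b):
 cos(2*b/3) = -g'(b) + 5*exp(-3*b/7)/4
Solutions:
 g(b) = C1 - 3*sin(2*b/3)/2 - 35*exp(-3*b/7)/12


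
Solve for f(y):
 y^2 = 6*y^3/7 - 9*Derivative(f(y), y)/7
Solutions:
 f(y) = C1 + y^4/6 - 7*y^3/27


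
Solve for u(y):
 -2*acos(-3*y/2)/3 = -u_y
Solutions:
 u(y) = C1 + 2*y*acos(-3*y/2)/3 + 2*sqrt(4 - 9*y^2)/9


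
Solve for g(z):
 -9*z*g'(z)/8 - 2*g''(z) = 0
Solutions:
 g(z) = C1 + C2*erf(3*sqrt(2)*z/8)


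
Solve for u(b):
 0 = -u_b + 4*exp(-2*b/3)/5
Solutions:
 u(b) = C1 - 6*exp(-2*b/3)/5


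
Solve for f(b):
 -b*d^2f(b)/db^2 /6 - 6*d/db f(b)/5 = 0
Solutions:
 f(b) = C1 + C2/b^(31/5)


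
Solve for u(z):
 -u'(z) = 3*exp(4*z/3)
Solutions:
 u(z) = C1 - 9*exp(4*z/3)/4


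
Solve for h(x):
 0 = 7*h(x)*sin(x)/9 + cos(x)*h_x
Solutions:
 h(x) = C1*cos(x)^(7/9)


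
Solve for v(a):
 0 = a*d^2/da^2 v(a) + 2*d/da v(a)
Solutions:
 v(a) = C1 + C2/a


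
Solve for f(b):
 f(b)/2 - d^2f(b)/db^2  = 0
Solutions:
 f(b) = C1*exp(-sqrt(2)*b/2) + C2*exp(sqrt(2)*b/2)


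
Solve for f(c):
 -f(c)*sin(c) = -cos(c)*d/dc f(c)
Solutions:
 f(c) = C1/cos(c)


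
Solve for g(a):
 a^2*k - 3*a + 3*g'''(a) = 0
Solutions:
 g(a) = C1 + C2*a + C3*a^2 - a^5*k/180 + a^4/24


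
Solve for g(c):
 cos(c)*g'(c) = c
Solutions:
 g(c) = C1 + Integral(c/cos(c), c)


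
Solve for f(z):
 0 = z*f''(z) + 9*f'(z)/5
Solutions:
 f(z) = C1 + C2/z^(4/5)


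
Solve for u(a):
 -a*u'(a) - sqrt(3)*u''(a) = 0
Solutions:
 u(a) = C1 + C2*erf(sqrt(2)*3^(3/4)*a/6)


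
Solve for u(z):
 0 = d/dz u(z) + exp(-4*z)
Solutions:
 u(z) = C1 + exp(-4*z)/4


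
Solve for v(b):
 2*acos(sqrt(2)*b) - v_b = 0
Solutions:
 v(b) = C1 + 2*b*acos(sqrt(2)*b) - sqrt(2)*sqrt(1 - 2*b^2)


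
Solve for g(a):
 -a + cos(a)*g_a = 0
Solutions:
 g(a) = C1 + Integral(a/cos(a), a)


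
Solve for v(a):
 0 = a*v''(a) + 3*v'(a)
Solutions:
 v(a) = C1 + C2/a^2


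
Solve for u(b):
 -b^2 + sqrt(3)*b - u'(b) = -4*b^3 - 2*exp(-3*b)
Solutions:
 u(b) = C1 + b^4 - b^3/3 + sqrt(3)*b^2/2 - 2*exp(-3*b)/3


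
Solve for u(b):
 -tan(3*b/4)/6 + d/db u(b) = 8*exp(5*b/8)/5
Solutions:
 u(b) = C1 + 64*exp(5*b/8)/25 - 2*log(cos(3*b/4))/9


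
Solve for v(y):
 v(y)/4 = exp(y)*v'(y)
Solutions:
 v(y) = C1*exp(-exp(-y)/4)


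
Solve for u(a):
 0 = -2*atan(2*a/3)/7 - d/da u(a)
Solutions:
 u(a) = C1 - 2*a*atan(2*a/3)/7 + 3*log(4*a^2 + 9)/14


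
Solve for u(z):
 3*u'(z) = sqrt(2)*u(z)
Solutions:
 u(z) = C1*exp(sqrt(2)*z/3)


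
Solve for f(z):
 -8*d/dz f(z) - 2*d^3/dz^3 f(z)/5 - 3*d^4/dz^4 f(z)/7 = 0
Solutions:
 f(z) = C1 + C2*exp(z*(-28 + 14*2^(1/3)*7^(2/3)/(45*sqrt(458565) + 30473)^(1/3) + 2^(2/3)*7^(1/3)*(45*sqrt(458565) + 30473)^(1/3))/90)*sin(14^(1/3)*sqrt(3)*z*(-2^(1/3)*(45*sqrt(458565) + 30473)^(1/3) + 14*7^(1/3)/(45*sqrt(458565) + 30473)^(1/3))/90) + C3*exp(z*(-28 + 14*2^(1/3)*7^(2/3)/(45*sqrt(458565) + 30473)^(1/3) + 2^(2/3)*7^(1/3)*(45*sqrt(458565) + 30473)^(1/3))/90)*cos(14^(1/3)*sqrt(3)*z*(-2^(1/3)*(45*sqrt(458565) + 30473)^(1/3) + 14*7^(1/3)/(45*sqrt(458565) + 30473)^(1/3))/90) + C4*exp(-z*(14*2^(1/3)*7^(2/3)/(45*sqrt(458565) + 30473)^(1/3) + 14 + 2^(2/3)*7^(1/3)*(45*sqrt(458565) + 30473)^(1/3))/45)


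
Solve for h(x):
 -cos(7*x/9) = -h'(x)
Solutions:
 h(x) = C1 + 9*sin(7*x/9)/7


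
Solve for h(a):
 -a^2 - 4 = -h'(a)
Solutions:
 h(a) = C1 + a^3/3 + 4*a


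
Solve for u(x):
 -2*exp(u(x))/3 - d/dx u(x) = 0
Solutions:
 u(x) = log(1/(C1 + 2*x)) + log(3)


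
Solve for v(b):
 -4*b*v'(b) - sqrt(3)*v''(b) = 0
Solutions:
 v(b) = C1 + C2*erf(sqrt(2)*3^(3/4)*b/3)


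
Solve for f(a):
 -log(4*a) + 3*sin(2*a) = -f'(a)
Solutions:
 f(a) = C1 + a*log(a) - a + 2*a*log(2) + 3*cos(2*a)/2


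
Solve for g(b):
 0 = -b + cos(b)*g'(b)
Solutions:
 g(b) = C1 + Integral(b/cos(b), b)


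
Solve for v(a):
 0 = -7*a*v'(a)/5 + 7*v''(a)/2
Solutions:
 v(a) = C1 + C2*erfi(sqrt(5)*a/5)


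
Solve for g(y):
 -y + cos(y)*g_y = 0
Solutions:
 g(y) = C1 + Integral(y/cos(y), y)


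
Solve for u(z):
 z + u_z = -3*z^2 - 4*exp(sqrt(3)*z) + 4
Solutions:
 u(z) = C1 - z^3 - z^2/2 + 4*z - 4*sqrt(3)*exp(sqrt(3)*z)/3


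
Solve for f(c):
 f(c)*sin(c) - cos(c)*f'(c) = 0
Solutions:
 f(c) = C1/cos(c)


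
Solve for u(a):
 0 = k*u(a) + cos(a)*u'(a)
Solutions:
 u(a) = C1*exp(k*(log(sin(a) - 1) - log(sin(a) + 1))/2)


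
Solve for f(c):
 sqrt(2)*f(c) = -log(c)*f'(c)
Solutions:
 f(c) = C1*exp(-sqrt(2)*li(c))


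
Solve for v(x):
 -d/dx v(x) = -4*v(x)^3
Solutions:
 v(x) = -sqrt(2)*sqrt(-1/(C1 + 4*x))/2
 v(x) = sqrt(2)*sqrt(-1/(C1 + 4*x))/2


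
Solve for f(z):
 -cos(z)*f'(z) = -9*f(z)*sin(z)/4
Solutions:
 f(z) = C1/cos(z)^(9/4)


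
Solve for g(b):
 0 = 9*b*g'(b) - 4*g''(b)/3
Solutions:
 g(b) = C1 + C2*erfi(3*sqrt(6)*b/4)


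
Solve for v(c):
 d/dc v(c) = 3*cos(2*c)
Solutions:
 v(c) = C1 + 3*sin(2*c)/2


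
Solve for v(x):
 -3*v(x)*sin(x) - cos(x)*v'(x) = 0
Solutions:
 v(x) = C1*cos(x)^3


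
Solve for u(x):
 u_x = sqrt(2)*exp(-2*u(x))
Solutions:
 u(x) = log(-sqrt(C1 + 2*sqrt(2)*x))
 u(x) = log(C1 + 2*sqrt(2)*x)/2


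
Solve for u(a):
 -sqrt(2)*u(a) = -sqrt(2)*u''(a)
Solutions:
 u(a) = C1*exp(-a) + C2*exp(a)


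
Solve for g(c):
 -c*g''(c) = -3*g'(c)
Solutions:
 g(c) = C1 + C2*c^4


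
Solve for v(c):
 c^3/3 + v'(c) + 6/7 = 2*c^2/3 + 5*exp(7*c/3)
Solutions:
 v(c) = C1 - c^4/12 + 2*c^3/9 - 6*c/7 + 15*exp(7*c/3)/7


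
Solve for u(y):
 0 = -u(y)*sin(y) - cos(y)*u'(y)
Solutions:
 u(y) = C1*cos(y)


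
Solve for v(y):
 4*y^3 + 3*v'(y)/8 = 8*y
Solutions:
 v(y) = C1 - 8*y^4/3 + 32*y^2/3


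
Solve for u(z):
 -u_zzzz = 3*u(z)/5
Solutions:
 u(z) = (C1*sin(sqrt(2)*3^(1/4)*5^(3/4)*z/10) + C2*cos(sqrt(2)*3^(1/4)*5^(3/4)*z/10))*exp(-sqrt(2)*3^(1/4)*5^(3/4)*z/10) + (C3*sin(sqrt(2)*3^(1/4)*5^(3/4)*z/10) + C4*cos(sqrt(2)*3^(1/4)*5^(3/4)*z/10))*exp(sqrt(2)*3^(1/4)*5^(3/4)*z/10)


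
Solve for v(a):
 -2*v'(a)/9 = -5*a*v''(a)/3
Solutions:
 v(a) = C1 + C2*a^(17/15)


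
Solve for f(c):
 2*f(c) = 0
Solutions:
 f(c) = 0


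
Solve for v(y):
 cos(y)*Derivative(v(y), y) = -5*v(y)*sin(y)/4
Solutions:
 v(y) = C1*cos(y)^(5/4)


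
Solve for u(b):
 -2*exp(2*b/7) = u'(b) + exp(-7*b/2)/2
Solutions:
 u(b) = C1 - 7*exp(2*b/7) + exp(-7*b/2)/7


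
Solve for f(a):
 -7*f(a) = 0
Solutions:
 f(a) = 0


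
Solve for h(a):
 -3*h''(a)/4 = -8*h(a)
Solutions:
 h(a) = C1*exp(-4*sqrt(6)*a/3) + C2*exp(4*sqrt(6)*a/3)


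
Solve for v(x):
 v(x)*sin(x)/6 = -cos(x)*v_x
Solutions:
 v(x) = C1*cos(x)^(1/6)


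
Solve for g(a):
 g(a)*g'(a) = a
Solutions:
 g(a) = -sqrt(C1 + a^2)
 g(a) = sqrt(C1 + a^2)


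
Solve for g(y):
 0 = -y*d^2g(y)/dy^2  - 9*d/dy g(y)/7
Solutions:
 g(y) = C1 + C2/y^(2/7)


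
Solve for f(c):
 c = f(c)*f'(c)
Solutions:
 f(c) = -sqrt(C1 + c^2)
 f(c) = sqrt(C1 + c^2)


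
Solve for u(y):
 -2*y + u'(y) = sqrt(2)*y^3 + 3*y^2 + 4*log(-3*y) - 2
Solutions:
 u(y) = C1 + sqrt(2)*y^4/4 + y^3 + y^2 + 4*y*log(-y) + 2*y*(-3 + 2*log(3))


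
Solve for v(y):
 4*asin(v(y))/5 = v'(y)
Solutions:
 Integral(1/asin(_y), (_y, v(y))) = C1 + 4*y/5


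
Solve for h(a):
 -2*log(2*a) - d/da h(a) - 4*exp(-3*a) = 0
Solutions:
 h(a) = C1 - 2*a*log(a) + 2*a*(1 - log(2)) + 4*exp(-3*a)/3


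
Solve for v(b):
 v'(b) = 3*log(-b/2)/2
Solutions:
 v(b) = C1 + 3*b*log(-b)/2 + 3*b*(-1 - log(2))/2


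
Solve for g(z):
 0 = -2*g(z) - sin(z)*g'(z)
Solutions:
 g(z) = C1*(cos(z) + 1)/(cos(z) - 1)


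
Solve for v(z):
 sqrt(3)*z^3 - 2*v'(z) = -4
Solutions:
 v(z) = C1 + sqrt(3)*z^4/8 + 2*z


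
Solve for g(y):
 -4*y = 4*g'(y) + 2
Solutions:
 g(y) = C1 - y^2/2 - y/2


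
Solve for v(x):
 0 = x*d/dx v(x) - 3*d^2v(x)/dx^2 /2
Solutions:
 v(x) = C1 + C2*erfi(sqrt(3)*x/3)


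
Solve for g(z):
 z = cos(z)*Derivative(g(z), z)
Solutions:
 g(z) = C1 + Integral(z/cos(z), z)


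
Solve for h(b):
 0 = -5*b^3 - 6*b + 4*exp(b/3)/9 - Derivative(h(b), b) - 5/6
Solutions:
 h(b) = C1 - 5*b^4/4 - 3*b^2 - 5*b/6 + 4*exp(b/3)/3


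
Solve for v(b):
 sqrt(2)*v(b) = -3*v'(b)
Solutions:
 v(b) = C1*exp(-sqrt(2)*b/3)


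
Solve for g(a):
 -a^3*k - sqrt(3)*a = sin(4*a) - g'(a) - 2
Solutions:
 g(a) = C1 + a^4*k/4 + sqrt(3)*a^2/2 - 2*a - cos(4*a)/4


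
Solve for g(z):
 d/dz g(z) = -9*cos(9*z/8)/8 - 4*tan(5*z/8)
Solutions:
 g(z) = C1 + 32*log(cos(5*z/8))/5 - sin(9*z/8)


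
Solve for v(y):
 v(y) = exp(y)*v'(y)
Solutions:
 v(y) = C1*exp(-exp(-y))


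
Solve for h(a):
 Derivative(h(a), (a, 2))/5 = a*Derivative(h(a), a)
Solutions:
 h(a) = C1 + C2*erfi(sqrt(10)*a/2)


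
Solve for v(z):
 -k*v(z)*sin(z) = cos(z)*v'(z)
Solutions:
 v(z) = C1*exp(k*log(cos(z)))


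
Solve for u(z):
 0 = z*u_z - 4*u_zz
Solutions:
 u(z) = C1 + C2*erfi(sqrt(2)*z/4)


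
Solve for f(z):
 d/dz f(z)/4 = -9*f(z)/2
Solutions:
 f(z) = C1*exp(-18*z)


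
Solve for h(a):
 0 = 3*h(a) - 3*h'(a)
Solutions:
 h(a) = C1*exp(a)


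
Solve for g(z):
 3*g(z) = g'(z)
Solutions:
 g(z) = C1*exp(3*z)


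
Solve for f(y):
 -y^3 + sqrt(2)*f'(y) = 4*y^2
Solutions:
 f(y) = C1 + sqrt(2)*y^4/8 + 2*sqrt(2)*y^3/3


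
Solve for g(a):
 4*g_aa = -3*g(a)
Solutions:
 g(a) = C1*sin(sqrt(3)*a/2) + C2*cos(sqrt(3)*a/2)


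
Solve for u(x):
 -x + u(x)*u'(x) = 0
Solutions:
 u(x) = -sqrt(C1 + x^2)
 u(x) = sqrt(C1 + x^2)


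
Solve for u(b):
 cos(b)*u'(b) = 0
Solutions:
 u(b) = C1


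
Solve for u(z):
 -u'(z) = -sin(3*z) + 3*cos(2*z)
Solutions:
 u(z) = C1 - 3*sin(2*z)/2 - cos(3*z)/3


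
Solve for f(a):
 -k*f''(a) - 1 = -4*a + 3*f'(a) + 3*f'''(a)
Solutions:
 f(a) = C1 + C2*exp(a*(-k + sqrt(k^2 - 36))/6) + C3*exp(-a*(k + sqrt(k^2 - 36))/6) + 2*a^2/3 - 4*a*k/9 - a/3


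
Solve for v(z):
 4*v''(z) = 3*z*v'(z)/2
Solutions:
 v(z) = C1 + C2*erfi(sqrt(3)*z/4)


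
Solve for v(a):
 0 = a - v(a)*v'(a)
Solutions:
 v(a) = -sqrt(C1 + a^2)
 v(a) = sqrt(C1 + a^2)


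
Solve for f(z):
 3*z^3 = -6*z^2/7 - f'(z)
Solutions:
 f(z) = C1 - 3*z^4/4 - 2*z^3/7


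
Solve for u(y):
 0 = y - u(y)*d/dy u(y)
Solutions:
 u(y) = -sqrt(C1 + y^2)
 u(y) = sqrt(C1 + y^2)


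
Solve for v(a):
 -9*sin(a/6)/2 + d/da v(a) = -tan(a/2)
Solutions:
 v(a) = C1 + 2*log(cos(a/2)) - 27*cos(a/6)


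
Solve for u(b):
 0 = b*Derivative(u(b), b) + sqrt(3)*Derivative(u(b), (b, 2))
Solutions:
 u(b) = C1 + C2*erf(sqrt(2)*3^(3/4)*b/6)


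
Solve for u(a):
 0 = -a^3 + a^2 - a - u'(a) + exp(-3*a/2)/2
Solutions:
 u(a) = C1 - a^4/4 + a^3/3 - a^2/2 - exp(-3*a/2)/3


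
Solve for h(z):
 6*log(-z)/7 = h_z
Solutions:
 h(z) = C1 + 6*z*log(-z)/7 - 6*z/7


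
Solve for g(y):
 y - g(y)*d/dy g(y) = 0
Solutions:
 g(y) = -sqrt(C1 + y^2)
 g(y) = sqrt(C1 + y^2)


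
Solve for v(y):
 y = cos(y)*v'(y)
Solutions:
 v(y) = C1 + Integral(y/cos(y), y)


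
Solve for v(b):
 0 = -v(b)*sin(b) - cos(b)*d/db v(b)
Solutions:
 v(b) = C1*cos(b)


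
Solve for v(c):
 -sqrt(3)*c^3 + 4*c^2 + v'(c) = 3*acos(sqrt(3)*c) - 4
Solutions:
 v(c) = C1 + sqrt(3)*c^4/4 - 4*c^3/3 + 3*c*acos(sqrt(3)*c) - 4*c - sqrt(3)*sqrt(1 - 3*c^2)


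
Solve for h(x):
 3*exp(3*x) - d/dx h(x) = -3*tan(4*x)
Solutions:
 h(x) = C1 + exp(3*x) - 3*log(cos(4*x))/4


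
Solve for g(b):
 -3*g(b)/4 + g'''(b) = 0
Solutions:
 g(b) = C3*exp(6^(1/3)*b/2) + (C1*sin(2^(1/3)*3^(5/6)*b/4) + C2*cos(2^(1/3)*3^(5/6)*b/4))*exp(-6^(1/3)*b/4)


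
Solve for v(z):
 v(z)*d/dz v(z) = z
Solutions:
 v(z) = -sqrt(C1 + z^2)
 v(z) = sqrt(C1 + z^2)


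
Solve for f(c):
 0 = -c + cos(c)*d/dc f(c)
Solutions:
 f(c) = C1 + Integral(c/cos(c), c)


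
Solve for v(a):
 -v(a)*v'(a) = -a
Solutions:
 v(a) = -sqrt(C1 + a^2)
 v(a) = sqrt(C1 + a^2)


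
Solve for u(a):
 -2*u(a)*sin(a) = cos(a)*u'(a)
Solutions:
 u(a) = C1*cos(a)^2


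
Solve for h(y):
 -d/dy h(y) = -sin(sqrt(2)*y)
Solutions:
 h(y) = C1 - sqrt(2)*cos(sqrt(2)*y)/2


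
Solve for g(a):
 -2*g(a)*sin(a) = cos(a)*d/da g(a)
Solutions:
 g(a) = C1*cos(a)^2


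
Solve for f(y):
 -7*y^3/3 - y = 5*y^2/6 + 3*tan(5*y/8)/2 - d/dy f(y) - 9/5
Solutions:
 f(y) = C1 + 7*y^4/12 + 5*y^3/18 + y^2/2 - 9*y/5 - 12*log(cos(5*y/8))/5


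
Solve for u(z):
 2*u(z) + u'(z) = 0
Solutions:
 u(z) = C1*exp(-2*z)


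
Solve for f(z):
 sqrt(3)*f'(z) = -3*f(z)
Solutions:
 f(z) = C1*exp(-sqrt(3)*z)


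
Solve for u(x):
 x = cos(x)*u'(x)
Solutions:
 u(x) = C1 + Integral(x/cos(x), x)


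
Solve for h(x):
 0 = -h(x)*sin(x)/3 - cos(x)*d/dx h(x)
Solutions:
 h(x) = C1*cos(x)^(1/3)


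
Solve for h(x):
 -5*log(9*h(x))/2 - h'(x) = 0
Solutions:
 2*Integral(1/(log(_y) + 2*log(3)), (_y, h(x)))/5 = C1 - x


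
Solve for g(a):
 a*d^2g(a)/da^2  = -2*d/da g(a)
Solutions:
 g(a) = C1 + C2/a


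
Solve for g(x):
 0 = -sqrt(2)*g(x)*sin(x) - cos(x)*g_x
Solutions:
 g(x) = C1*cos(x)^(sqrt(2))


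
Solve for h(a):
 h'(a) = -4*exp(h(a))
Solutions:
 h(a) = log(1/(C1 + 4*a))


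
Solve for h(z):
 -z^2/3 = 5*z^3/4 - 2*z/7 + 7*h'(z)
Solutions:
 h(z) = C1 - 5*z^4/112 - z^3/63 + z^2/49


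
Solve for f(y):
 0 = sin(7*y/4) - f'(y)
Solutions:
 f(y) = C1 - 4*cos(7*y/4)/7


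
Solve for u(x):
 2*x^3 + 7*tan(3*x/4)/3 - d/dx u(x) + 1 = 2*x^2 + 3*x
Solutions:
 u(x) = C1 + x^4/2 - 2*x^3/3 - 3*x^2/2 + x - 28*log(cos(3*x/4))/9


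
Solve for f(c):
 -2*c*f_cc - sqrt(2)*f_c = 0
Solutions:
 f(c) = C1 + C2*c^(1 - sqrt(2)/2)


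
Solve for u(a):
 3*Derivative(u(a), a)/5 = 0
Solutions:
 u(a) = C1


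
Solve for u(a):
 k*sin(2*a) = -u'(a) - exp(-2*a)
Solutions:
 u(a) = C1 + k*cos(2*a)/2 + exp(-2*a)/2


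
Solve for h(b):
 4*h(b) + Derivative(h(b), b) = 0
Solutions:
 h(b) = C1*exp(-4*b)


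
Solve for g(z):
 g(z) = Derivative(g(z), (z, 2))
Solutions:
 g(z) = C1*exp(-z) + C2*exp(z)


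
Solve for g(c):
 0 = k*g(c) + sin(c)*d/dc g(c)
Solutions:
 g(c) = C1*exp(k*(-log(cos(c) - 1) + log(cos(c) + 1))/2)


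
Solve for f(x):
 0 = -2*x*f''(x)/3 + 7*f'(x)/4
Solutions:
 f(x) = C1 + C2*x^(29/8)


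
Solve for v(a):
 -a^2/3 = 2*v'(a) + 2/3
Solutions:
 v(a) = C1 - a^3/18 - a/3


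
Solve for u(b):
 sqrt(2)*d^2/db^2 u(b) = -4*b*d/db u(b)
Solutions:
 u(b) = C1 + C2*erf(2^(1/4)*b)


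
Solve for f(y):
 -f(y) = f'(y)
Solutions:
 f(y) = C1*exp(-y)


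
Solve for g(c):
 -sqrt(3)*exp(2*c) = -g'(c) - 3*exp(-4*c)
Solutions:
 g(c) = C1 + sqrt(3)*exp(2*c)/2 + 3*exp(-4*c)/4


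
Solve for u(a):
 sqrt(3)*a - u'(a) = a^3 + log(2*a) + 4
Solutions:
 u(a) = C1 - a^4/4 + sqrt(3)*a^2/2 - a*log(a) - 3*a - a*log(2)


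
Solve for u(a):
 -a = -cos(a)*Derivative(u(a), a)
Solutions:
 u(a) = C1 + Integral(a/cos(a), a)


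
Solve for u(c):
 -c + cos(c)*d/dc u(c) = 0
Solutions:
 u(c) = C1 + Integral(c/cos(c), c)


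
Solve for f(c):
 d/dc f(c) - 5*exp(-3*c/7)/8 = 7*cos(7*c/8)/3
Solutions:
 f(c) = C1 + 8*sin(7*c/8)/3 - 35*exp(-3*c/7)/24


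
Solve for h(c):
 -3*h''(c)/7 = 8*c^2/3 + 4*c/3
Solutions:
 h(c) = C1 + C2*c - 14*c^4/27 - 14*c^3/27


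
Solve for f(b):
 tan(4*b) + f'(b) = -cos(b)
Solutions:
 f(b) = C1 + log(cos(4*b))/4 - sin(b)


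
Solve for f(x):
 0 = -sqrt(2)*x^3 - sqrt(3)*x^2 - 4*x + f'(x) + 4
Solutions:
 f(x) = C1 + sqrt(2)*x^4/4 + sqrt(3)*x^3/3 + 2*x^2 - 4*x


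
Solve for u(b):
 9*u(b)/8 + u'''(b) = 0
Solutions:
 u(b) = C3*exp(-3^(2/3)*b/2) + (C1*sin(3*3^(1/6)*b/4) + C2*cos(3*3^(1/6)*b/4))*exp(3^(2/3)*b/4)


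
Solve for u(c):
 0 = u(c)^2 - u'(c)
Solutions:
 u(c) = -1/(C1 + c)


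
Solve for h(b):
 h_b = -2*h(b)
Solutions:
 h(b) = C1*exp(-2*b)


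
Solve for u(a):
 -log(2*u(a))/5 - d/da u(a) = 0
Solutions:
 5*Integral(1/(log(_y) + log(2)), (_y, u(a))) = C1 - a


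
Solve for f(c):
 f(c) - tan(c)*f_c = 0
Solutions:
 f(c) = C1*sin(c)


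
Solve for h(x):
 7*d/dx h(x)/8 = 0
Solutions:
 h(x) = C1


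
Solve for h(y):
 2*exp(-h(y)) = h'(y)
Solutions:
 h(y) = log(C1 + 2*y)


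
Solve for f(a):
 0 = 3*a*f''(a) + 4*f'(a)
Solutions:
 f(a) = C1 + C2/a^(1/3)


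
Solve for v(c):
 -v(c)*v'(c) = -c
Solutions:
 v(c) = -sqrt(C1 + c^2)
 v(c) = sqrt(C1 + c^2)


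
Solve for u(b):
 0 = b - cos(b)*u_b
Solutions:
 u(b) = C1 + Integral(b/cos(b), b)


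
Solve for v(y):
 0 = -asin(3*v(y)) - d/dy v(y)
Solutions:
 Integral(1/asin(3*_y), (_y, v(y))) = C1 - y


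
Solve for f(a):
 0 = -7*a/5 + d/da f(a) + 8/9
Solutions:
 f(a) = C1 + 7*a^2/10 - 8*a/9


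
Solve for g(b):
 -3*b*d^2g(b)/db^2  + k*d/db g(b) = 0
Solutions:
 g(b) = C1 + b^(re(k)/3 + 1)*(C2*sin(log(b)*Abs(im(k))/3) + C3*cos(log(b)*im(k)/3))


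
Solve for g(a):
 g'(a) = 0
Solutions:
 g(a) = C1


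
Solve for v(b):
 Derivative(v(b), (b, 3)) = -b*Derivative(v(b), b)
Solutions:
 v(b) = C1 + Integral(C2*airyai(-b) + C3*airybi(-b), b)


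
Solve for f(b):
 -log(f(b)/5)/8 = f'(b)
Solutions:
 -8*Integral(1/(-log(_y) + log(5)), (_y, f(b))) = C1 - b


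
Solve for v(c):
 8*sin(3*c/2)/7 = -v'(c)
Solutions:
 v(c) = C1 + 16*cos(3*c/2)/21


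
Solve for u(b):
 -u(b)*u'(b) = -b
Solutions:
 u(b) = -sqrt(C1 + b^2)
 u(b) = sqrt(C1 + b^2)


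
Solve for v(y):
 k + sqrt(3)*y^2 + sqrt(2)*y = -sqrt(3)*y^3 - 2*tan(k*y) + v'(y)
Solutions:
 v(y) = C1 + k*y + sqrt(3)*y^4/4 + sqrt(3)*y^3/3 + sqrt(2)*y^2/2 + 2*Piecewise((-log(cos(k*y))/k, Ne(k, 0)), (0, True))


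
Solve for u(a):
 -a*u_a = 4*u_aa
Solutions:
 u(a) = C1 + C2*erf(sqrt(2)*a/4)


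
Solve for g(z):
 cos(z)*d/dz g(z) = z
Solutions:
 g(z) = C1 + Integral(z/cos(z), z)


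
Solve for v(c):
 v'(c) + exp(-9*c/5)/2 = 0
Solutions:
 v(c) = C1 + 5*exp(-9*c/5)/18


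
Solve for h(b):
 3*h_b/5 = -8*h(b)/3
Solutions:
 h(b) = C1*exp(-40*b/9)


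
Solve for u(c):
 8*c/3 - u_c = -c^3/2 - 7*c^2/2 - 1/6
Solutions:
 u(c) = C1 + c^4/8 + 7*c^3/6 + 4*c^2/3 + c/6


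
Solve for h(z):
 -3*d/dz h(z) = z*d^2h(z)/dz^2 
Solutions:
 h(z) = C1 + C2/z^2


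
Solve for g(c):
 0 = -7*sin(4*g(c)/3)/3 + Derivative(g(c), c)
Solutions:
 -7*c/3 + 3*log(cos(4*g(c)/3) - 1)/8 - 3*log(cos(4*g(c)/3) + 1)/8 = C1


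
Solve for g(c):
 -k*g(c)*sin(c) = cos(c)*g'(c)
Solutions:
 g(c) = C1*exp(k*log(cos(c)))


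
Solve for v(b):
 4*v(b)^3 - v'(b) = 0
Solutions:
 v(b) = -sqrt(2)*sqrt(-1/(C1 + 4*b))/2
 v(b) = sqrt(2)*sqrt(-1/(C1 + 4*b))/2


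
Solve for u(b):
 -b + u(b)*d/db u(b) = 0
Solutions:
 u(b) = -sqrt(C1 + b^2)
 u(b) = sqrt(C1 + b^2)


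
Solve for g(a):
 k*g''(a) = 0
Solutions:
 g(a) = C1 + C2*a


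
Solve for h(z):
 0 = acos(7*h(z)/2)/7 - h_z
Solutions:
 Integral(1/acos(7*_y/2), (_y, h(z))) = C1 + z/7


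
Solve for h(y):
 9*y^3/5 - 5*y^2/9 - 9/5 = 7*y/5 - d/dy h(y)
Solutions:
 h(y) = C1 - 9*y^4/20 + 5*y^3/27 + 7*y^2/10 + 9*y/5


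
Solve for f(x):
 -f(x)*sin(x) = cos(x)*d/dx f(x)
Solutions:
 f(x) = C1*cos(x)


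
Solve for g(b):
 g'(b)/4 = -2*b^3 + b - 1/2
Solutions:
 g(b) = C1 - 2*b^4 + 2*b^2 - 2*b


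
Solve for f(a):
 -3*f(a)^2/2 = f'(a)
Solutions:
 f(a) = 2/(C1 + 3*a)


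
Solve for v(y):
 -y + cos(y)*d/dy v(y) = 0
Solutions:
 v(y) = C1 + Integral(y/cos(y), y)


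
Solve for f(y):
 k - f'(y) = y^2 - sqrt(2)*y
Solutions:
 f(y) = C1 + k*y - y^3/3 + sqrt(2)*y^2/2


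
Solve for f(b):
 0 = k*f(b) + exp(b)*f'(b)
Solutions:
 f(b) = C1*exp(k*exp(-b))


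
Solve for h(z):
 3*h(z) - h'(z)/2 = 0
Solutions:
 h(z) = C1*exp(6*z)


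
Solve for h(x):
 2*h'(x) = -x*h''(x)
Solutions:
 h(x) = C1 + C2/x


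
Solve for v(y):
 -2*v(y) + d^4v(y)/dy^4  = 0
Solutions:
 v(y) = C1*exp(-2^(1/4)*y) + C2*exp(2^(1/4)*y) + C3*sin(2^(1/4)*y) + C4*cos(2^(1/4)*y)


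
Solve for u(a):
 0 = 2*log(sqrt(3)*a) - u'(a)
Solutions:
 u(a) = C1 + 2*a*log(a) - 2*a + a*log(3)


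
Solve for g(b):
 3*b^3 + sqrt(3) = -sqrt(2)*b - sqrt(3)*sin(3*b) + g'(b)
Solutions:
 g(b) = C1 + 3*b^4/4 + sqrt(2)*b^2/2 + sqrt(3)*b - sqrt(3)*cos(3*b)/3


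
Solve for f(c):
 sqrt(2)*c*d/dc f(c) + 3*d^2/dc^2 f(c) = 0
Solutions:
 f(c) = C1 + C2*erf(2^(3/4)*sqrt(3)*c/6)


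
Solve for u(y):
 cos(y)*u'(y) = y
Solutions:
 u(y) = C1 + Integral(y/cos(y), y)


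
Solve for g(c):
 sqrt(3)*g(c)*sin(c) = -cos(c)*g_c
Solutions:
 g(c) = C1*cos(c)^(sqrt(3))


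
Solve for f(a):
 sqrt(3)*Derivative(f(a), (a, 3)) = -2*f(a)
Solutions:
 f(a) = C3*exp(-2^(1/3)*3^(5/6)*a/3) + (C1*sin(6^(1/3)*a/2) + C2*cos(6^(1/3)*a/2))*exp(2^(1/3)*3^(5/6)*a/6)


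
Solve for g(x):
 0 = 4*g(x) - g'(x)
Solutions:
 g(x) = C1*exp(4*x)


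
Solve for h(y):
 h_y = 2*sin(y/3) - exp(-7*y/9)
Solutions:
 h(y) = C1 - 6*cos(y/3) + 9*exp(-7*y/9)/7


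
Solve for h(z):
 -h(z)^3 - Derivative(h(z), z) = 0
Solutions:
 h(z) = -sqrt(2)*sqrt(-1/(C1 - z))/2
 h(z) = sqrt(2)*sqrt(-1/(C1 - z))/2


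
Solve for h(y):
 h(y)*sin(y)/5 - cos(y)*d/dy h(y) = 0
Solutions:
 h(y) = C1/cos(y)^(1/5)


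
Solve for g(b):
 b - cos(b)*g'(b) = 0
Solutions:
 g(b) = C1 + Integral(b/cos(b), b)


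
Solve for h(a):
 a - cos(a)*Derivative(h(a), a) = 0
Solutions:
 h(a) = C1 + Integral(a/cos(a), a)


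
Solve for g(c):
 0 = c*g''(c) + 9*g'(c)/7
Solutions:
 g(c) = C1 + C2/c^(2/7)


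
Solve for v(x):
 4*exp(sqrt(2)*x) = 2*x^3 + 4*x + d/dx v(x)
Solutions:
 v(x) = C1 - x^4/2 - 2*x^2 + 2*sqrt(2)*exp(sqrt(2)*x)


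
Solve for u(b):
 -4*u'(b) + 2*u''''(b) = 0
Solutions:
 u(b) = C1 + C4*exp(2^(1/3)*b) + (C2*sin(2^(1/3)*sqrt(3)*b/2) + C3*cos(2^(1/3)*sqrt(3)*b/2))*exp(-2^(1/3)*b/2)


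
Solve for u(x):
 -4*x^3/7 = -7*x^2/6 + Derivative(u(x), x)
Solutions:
 u(x) = C1 - x^4/7 + 7*x^3/18


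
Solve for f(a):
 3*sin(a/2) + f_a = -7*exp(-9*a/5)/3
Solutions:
 f(a) = C1 + 6*cos(a/2) + 35*exp(-9*a/5)/27


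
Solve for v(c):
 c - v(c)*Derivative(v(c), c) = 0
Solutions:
 v(c) = -sqrt(C1 + c^2)
 v(c) = sqrt(C1 + c^2)


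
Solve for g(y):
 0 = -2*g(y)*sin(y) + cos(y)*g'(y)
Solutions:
 g(y) = C1/cos(y)^2


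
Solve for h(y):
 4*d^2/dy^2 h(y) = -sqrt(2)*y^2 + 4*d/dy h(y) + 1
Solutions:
 h(y) = C1 + C2*exp(y) + sqrt(2)*y^3/12 + sqrt(2)*y^2/4 - y/4 + sqrt(2)*y/2


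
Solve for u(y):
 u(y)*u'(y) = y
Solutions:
 u(y) = -sqrt(C1 + y^2)
 u(y) = sqrt(C1 + y^2)


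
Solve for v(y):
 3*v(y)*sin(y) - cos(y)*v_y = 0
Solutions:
 v(y) = C1/cos(y)^3


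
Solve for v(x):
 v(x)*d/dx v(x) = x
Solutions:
 v(x) = -sqrt(C1 + x^2)
 v(x) = sqrt(C1 + x^2)


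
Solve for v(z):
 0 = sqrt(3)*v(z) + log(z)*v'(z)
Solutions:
 v(z) = C1*exp(-sqrt(3)*li(z))


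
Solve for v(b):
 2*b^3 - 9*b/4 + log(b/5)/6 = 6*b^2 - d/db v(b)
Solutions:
 v(b) = C1 - b^4/2 + 2*b^3 + 9*b^2/8 - b*log(b)/6 + b/6 + b*log(5)/6


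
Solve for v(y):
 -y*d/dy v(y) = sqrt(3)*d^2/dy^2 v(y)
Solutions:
 v(y) = C1 + C2*erf(sqrt(2)*3^(3/4)*y/6)


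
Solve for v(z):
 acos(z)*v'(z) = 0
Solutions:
 v(z) = C1


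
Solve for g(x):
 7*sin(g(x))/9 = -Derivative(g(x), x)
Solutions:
 7*x/9 + log(cos(g(x)) - 1)/2 - log(cos(g(x)) + 1)/2 = C1


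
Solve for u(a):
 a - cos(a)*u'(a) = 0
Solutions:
 u(a) = C1 + Integral(a/cos(a), a)


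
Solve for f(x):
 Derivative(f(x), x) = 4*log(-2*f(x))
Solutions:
 -Integral(1/(log(-_y) + log(2)), (_y, f(x)))/4 = C1 - x


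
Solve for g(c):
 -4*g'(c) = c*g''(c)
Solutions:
 g(c) = C1 + C2/c^3


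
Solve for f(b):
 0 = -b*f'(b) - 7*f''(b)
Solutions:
 f(b) = C1 + C2*erf(sqrt(14)*b/14)


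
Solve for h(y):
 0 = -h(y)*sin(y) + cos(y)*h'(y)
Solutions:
 h(y) = C1/cos(y)


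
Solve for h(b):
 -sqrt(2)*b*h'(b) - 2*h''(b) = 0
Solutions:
 h(b) = C1 + C2*erf(2^(1/4)*b/2)


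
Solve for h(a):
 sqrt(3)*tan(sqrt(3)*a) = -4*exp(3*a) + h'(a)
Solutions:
 h(a) = C1 + 4*exp(3*a)/3 - log(cos(sqrt(3)*a))


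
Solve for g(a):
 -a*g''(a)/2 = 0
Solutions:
 g(a) = C1 + C2*a


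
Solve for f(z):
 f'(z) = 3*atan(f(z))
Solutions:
 Integral(1/atan(_y), (_y, f(z))) = C1 + 3*z


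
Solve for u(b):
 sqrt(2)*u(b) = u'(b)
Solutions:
 u(b) = C1*exp(sqrt(2)*b)


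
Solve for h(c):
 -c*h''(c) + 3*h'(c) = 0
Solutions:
 h(c) = C1 + C2*c^4


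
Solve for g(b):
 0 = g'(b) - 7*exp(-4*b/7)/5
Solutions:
 g(b) = C1 - 49*exp(-4*b/7)/20


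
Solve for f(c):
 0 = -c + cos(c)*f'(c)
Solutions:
 f(c) = C1 + Integral(c/cos(c), c)


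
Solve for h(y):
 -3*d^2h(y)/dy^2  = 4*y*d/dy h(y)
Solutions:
 h(y) = C1 + C2*erf(sqrt(6)*y/3)


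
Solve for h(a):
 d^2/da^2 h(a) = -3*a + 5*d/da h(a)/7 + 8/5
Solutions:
 h(a) = C1 + C2*exp(5*a/7) + 21*a^2/10 + 91*a/25


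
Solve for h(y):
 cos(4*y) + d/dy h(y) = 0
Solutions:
 h(y) = C1 - sin(4*y)/4


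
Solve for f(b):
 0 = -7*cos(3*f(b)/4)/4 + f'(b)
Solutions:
 -7*b/4 - 2*log(sin(3*f(b)/4) - 1)/3 + 2*log(sin(3*f(b)/4) + 1)/3 = C1


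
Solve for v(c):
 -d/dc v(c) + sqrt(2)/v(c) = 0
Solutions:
 v(c) = -sqrt(C1 + 2*sqrt(2)*c)
 v(c) = sqrt(C1 + 2*sqrt(2)*c)


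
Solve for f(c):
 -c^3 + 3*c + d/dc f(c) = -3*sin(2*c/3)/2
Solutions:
 f(c) = C1 + c^4/4 - 3*c^2/2 + 9*cos(2*c/3)/4


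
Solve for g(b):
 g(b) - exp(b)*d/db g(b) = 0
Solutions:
 g(b) = C1*exp(-exp(-b))


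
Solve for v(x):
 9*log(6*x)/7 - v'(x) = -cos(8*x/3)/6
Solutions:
 v(x) = C1 + 9*x*log(x)/7 - 9*x/7 + 9*x*log(6)/7 + sin(8*x/3)/16


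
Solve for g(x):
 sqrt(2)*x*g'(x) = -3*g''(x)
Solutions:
 g(x) = C1 + C2*erf(2^(3/4)*sqrt(3)*x/6)


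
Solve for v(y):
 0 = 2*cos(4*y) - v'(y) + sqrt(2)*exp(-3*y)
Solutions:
 v(y) = C1 + sin(4*y)/2 - sqrt(2)*exp(-3*y)/3


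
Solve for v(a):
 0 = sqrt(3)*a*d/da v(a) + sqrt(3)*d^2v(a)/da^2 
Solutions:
 v(a) = C1 + C2*erf(sqrt(2)*a/2)


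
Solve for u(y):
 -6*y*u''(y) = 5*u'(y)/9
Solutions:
 u(y) = C1 + C2*y^(49/54)


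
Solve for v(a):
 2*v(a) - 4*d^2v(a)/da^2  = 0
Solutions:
 v(a) = C1*exp(-sqrt(2)*a/2) + C2*exp(sqrt(2)*a/2)


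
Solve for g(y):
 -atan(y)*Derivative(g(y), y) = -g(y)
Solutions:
 g(y) = C1*exp(Integral(1/atan(y), y))


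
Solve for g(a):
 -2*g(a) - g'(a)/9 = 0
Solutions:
 g(a) = C1*exp(-18*a)


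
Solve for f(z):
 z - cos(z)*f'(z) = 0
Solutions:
 f(z) = C1 + Integral(z/cos(z), z)


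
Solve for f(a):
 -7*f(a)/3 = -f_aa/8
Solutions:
 f(a) = C1*exp(-2*sqrt(42)*a/3) + C2*exp(2*sqrt(42)*a/3)


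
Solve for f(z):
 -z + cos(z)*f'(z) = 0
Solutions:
 f(z) = C1 + Integral(z/cos(z), z)


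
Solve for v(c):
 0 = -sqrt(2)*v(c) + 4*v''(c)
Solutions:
 v(c) = C1*exp(-2^(1/4)*c/2) + C2*exp(2^(1/4)*c/2)


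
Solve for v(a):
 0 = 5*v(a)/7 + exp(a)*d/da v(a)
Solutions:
 v(a) = C1*exp(5*exp(-a)/7)


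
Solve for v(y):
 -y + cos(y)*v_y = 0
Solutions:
 v(y) = C1 + Integral(y/cos(y), y)


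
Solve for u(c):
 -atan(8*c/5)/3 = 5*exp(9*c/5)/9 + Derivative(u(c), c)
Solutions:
 u(c) = C1 - c*atan(8*c/5)/3 - 25*exp(9*c/5)/81 + 5*log(64*c^2 + 25)/48


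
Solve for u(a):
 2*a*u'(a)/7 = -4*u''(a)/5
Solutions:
 u(a) = C1 + C2*erf(sqrt(35)*a/14)


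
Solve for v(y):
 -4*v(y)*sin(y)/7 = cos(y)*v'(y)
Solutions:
 v(y) = C1*cos(y)^(4/7)


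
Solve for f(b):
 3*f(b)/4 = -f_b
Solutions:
 f(b) = C1*exp(-3*b/4)


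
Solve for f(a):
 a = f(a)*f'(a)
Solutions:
 f(a) = -sqrt(C1 + a^2)
 f(a) = sqrt(C1 + a^2)


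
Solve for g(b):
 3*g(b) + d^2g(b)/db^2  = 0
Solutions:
 g(b) = C1*sin(sqrt(3)*b) + C2*cos(sqrt(3)*b)


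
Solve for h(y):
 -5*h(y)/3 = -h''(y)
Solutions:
 h(y) = C1*exp(-sqrt(15)*y/3) + C2*exp(sqrt(15)*y/3)


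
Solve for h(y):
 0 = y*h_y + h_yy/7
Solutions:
 h(y) = C1 + C2*erf(sqrt(14)*y/2)


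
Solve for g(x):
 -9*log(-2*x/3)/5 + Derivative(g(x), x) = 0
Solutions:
 g(x) = C1 + 9*x*log(-x)/5 + 9*x*(-log(3) - 1 + log(2))/5


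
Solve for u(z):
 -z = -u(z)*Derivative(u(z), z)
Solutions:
 u(z) = -sqrt(C1 + z^2)
 u(z) = sqrt(C1 + z^2)


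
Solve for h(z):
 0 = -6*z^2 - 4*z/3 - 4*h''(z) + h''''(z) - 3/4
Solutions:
 h(z) = C1 + C2*z + C3*exp(-2*z) + C4*exp(2*z) - z^4/8 - z^3/18 - 15*z^2/32


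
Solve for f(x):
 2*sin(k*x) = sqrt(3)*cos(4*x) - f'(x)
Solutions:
 f(x) = C1 + sqrt(3)*sin(4*x)/4 + 2*cos(k*x)/k


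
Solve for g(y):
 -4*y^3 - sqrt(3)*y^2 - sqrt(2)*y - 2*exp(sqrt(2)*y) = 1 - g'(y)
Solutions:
 g(y) = C1 + y^4 + sqrt(3)*y^3/3 + sqrt(2)*y^2/2 + y + sqrt(2)*exp(sqrt(2)*y)


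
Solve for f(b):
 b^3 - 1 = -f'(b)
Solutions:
 f(b) = C1 - b^4/4 + b


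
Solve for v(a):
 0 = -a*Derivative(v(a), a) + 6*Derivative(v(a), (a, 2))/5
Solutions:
 v(a) = C1 + C2*erfi(sqrt(15)*a/6)


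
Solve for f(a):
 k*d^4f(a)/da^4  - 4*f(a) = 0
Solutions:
 f(a) = C1*exp(-sqrt(2)*a*(1/k)^(1/4)) + C2*exp(sqrt(2)*a*(1/k)^(1/4)) + C3*exp(-sqrt(2)*I*a*(1/k)^(1/4)) + C4*exp(sqrt(2)*I*a*(1/k)^(1/4))


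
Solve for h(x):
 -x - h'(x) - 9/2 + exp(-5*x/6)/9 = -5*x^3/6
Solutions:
 h(x) = C1 + 5*x^4/24 - x^2/2 - 9*x/2 - 2*exp(-5*x/6)/15


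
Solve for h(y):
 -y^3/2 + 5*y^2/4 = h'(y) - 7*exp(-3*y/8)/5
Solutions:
 h(y) = C1 - y^4/8 + 5*y^3/12 - 56*exp(-3*y/8)/15


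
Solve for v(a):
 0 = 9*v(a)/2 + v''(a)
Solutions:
 v(a) = C1*sin(3*sqrt(2)*a/2) + C2*cos(3*sqrt(2)*a/2)


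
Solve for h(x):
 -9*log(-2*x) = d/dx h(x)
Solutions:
 h(x) = C1 - 9*x*log(-x) + 9*x*(1 - log(2))


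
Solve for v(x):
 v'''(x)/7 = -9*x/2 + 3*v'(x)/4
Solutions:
 v(x) = C1 + C2*exp(-sqrt(21)*x/2) + C3*exp(sqrt(21)*x/2) + 3*x^2


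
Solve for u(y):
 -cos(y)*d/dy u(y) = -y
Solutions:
 u(y) = C1 + Integral(y/cos(y), y)


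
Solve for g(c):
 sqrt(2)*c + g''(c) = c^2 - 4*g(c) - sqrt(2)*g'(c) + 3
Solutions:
 g(c) = c^2/4 - 3*sqrt(2)*c/8 + (C1*sin(sqrt(14)*c/2) + C2*cos(sqrt(14)*c/2))*exp(-sqrt(2)*c/2) + 13/16


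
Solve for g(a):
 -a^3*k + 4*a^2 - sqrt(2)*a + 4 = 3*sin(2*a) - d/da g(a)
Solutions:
 g(a) = C1 + a^4*k/4 - 4*a^3/3 + sqrt(2)*a^2/2 - 4*a - 3*cos(2*a)/2


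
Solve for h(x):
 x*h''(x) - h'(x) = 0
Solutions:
 h(x) = C1 + C2*x^2


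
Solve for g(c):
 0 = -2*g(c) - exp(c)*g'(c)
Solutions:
 g(c) = C1*exp(2*exp(-c))


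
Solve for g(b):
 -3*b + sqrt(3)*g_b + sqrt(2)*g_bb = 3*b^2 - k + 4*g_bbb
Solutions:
 g(b) = C1 + C2*exp(sqrt(2)*b*(1 - sqrt(1 + 8*sqrt(3)))/8) + C3*exp(sqrt(2)*b*(1 + sqrt(1 + 8*sqrt(3)))/8) + sqrt(3)*b^3/3 - sqrt(2)*b^2 + sqrt(3)*b^2/2 - sqrt(3)*b*k/3 - sqrt(2)*b + 4*sqrt(3)*b/3 + 8*b
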